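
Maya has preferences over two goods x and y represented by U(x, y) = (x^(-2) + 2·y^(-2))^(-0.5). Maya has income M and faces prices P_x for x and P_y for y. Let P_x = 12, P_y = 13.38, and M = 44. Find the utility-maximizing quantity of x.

x* = 1.5571

MRS = MU_x/MU_y = (1/2)·(y/x)^(3). Set equal to P_x/P_y.
Hence y/x = (2·P_x/P_y)^(1/(3)), i.e. raised to the 1/3 power.
Substitute y = (y/x)·x into the budget: x* = M/(P_x + P_y·(y/x)).
Numerically y/x = 1.215025, so x* = 44/(12 + 13.38·1.215025) = 1.5571.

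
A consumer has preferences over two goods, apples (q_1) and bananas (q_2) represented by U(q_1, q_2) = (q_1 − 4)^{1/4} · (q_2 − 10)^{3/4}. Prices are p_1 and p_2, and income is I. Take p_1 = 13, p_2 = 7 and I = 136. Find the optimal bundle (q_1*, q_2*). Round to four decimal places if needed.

After buying the subsistence bundle (4, 10), a share 0.25 of the remaining income goes to q_1: q_1* = 4 + 0.25·(I − 4p_1 − 10p_2)/p_1.
Discretionary income = 136 − 4·13 − 10·7 = 14; q_1* = 4 + 0.25·14/13 = 4.2692; q_2* = 10 + 0.75·14/7 = 11.5.

q_1* = 4.2692, q_2* = 11.5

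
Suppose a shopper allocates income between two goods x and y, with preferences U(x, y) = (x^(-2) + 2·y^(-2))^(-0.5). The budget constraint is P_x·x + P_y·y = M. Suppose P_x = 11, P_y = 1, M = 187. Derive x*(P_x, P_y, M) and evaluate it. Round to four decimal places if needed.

MRS = MU_x/MU_y = (1/2)·(y/x)^(3). Set equal to P_x/P_y.
Hence y/x = (2·P_x/P_y)^(1/(3)), i.e. raised to the 1/3 power.
With the ratio pinned down, the budget gives x* = M/(P_x + P_y·(y/x)) and y* = (y/x)·x*.
Numerically y/x = 2.802039, so x* = 187/(11 + 1·2.802039) = 13.5487.

x* = 13.5487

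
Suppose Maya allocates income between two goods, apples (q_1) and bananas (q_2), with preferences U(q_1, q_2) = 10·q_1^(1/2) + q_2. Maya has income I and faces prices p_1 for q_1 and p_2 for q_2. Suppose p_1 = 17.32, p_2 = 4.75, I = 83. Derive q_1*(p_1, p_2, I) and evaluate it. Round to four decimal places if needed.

q_1* = 1.8803

Solve: √q_1 = 5·p_2/p_1, so q_1*(p_1,p_2) = (5·p_2/p_1)², and q_2* = (I − p_1·q_1*)/p_2.
Plugging in: q_1* = (5·4.75/17.32)² = 1.8803.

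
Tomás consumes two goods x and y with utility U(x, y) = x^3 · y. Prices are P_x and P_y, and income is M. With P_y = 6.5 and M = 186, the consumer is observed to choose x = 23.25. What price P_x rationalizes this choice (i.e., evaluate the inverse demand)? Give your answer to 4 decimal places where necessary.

P_x = 6

MU_x/MU_y = (3·y)/(x); tangency sets this equal to P_x/P_y.
So 3·P_y·y = P_x·x; combined with the budget, a share 0.75 of income goes to x.
Demand: x*(P_x,P_y,M) = 0.75·M/P_x and y* = 0.25·M/P_y.
Set x* = 23.25 in the demand function and solve for P_x: P_x = 6.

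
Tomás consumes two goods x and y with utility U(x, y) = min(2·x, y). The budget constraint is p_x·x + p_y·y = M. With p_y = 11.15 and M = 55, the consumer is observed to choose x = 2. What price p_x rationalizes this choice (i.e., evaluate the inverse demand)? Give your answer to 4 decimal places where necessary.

With perfect complements, no substitution: consume in ratio x:y = 1:2.
Budget: p_x·x + p_y·2·x = M, so (p_x + 2·p_y)·x = M.
Demand: x*(p_x,p_y,M) = M/(p_x + 2·p_y), y* = 2·M/(p_x + 2·p_y).
Set x* = 2 in the demand function and solve for p_x: p_x = 5.2.

p_x = 5.2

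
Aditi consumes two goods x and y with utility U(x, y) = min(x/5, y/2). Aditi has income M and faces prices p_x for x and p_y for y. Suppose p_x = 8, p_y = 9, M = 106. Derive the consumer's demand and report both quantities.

x* = 9.1379, y* = 3.6552

Leontief preferences: the optimum is at the kink where x/5 = y/2, i.e. y = (2/5)·x.
Budget: p_x·x + p_y·(2/5)·x = M, so (5·p_x + 2·p_y)·x = 5·M.
Demand: x*(p_x,p_y,M) = 5·M/(5·p_x + 2·p_y), y* = 2·M/(5·p_x + 2·p_y).
Here 5·8 + 2·9 = 58, giving x* = 9.1379 and y* = 3.6552.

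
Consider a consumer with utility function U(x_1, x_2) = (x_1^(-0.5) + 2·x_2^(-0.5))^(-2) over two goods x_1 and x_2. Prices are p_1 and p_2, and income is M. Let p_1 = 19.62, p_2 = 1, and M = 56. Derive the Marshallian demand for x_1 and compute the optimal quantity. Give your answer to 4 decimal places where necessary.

MRS = MU_x_1/MU_x_2 = (1/2)·(x_2/x_1)^(1.5). Set equal to p_1/p_2.
Hence x_2/x_1 = (2·p_1/p_2)^(1/(1.5)), i.e. raised to the 2/3 power.
Substitute x_2 = (x_2/x_1)·x_1 into the budget: x_1* = M/(p_1 + p_2·(x_2/x_1)).
Numerically x_2/x_1 = 11.547448, so x_1* = 56/(19.62 + 1·11.547448) = 1.7967.

x_1* = 1.7967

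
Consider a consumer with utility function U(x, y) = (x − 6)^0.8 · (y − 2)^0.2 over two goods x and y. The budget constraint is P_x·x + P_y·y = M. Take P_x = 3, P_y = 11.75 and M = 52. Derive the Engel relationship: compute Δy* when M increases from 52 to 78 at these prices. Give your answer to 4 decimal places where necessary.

Δy* = 0.4426

This is Cobb-Douglas in (x−6, y−2): tangency gives 0.8·P_y·(y−2) = 0.2·P_x·(x−6).
After buying the subsistence bundle (6, 2), a share 0.8 of the remaining income goes to x: x* = 6 + 0.8·(M − 6P_x − 2P_y)/P_x.
Discretionary income = 52 − 6·3 − 2·11.75 = 10.5; y* = 2 + 0.2·10.5/11.75 = 2.1787.
At M' = 78: y* = 2.6213. Change: 2.6213 − 2.1787 = 0.4426.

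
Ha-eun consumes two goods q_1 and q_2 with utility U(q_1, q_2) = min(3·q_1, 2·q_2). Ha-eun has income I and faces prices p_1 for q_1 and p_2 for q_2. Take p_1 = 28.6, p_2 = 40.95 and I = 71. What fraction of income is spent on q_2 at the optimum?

With perfect complements, no substitution: consume in ratio q_1:q_2 = 2:3.
Budget: p_1·q_1 + p_2·(3/2)·q_1 = I, so (2·p_1 + 3·p_2)·q_1 = 2·I.
Demand: q_1*(p_1,p_2,I) = 2·I/(2·p_1 + 3·p_2), q_2* = 3·I/(2·p_1 + 3·p_2).
Here 2·28.6 + 3·40.95 = 180.05, giving q_1* = 0.7887 and q_2* = 1.183.
Expenditure on q_2: 40.95·1.183 = 48.444; share = 0.6823.

share on q_2 = 0.6823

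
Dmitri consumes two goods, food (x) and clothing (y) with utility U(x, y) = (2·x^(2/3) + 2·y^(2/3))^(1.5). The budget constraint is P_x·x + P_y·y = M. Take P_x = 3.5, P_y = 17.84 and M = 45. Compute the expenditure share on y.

share on y = 0.0371

MRS = MU_x/MU_y = (y/x)^(1/3). Set equal to P_x/P_y.
Hence y/x = (P_x/P_y)^(1/(1/3)), i.e. raised to the 3 power.
Substitute y = (y/x)·x into the budget: x* = M/(P_x + P_y·(y/x)).
Numerically y/x = 0.007551, so x* = 45/(3.5 + 17.84·0.007551) = 12.3806 and y* = 0.007551·12.3806 = 0.0935.
Expenditure on y: 17.84·0.0935 = 1.6678; share = 0.0371.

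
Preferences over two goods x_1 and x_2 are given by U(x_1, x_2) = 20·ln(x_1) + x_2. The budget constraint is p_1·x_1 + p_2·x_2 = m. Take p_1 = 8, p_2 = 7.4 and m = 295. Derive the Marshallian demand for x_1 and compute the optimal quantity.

x_1* = 18.5

MU_x_1 = 20/x_1, MU_x_2 = 1. Tangency: 20/x_1 = p_1/p_2.
So x_1*(p_1,p_2) = 20·p_2/p_1, independent of income; and x_2* = (m − 20·p_2)/p_2.
At the given prices: x_1* = 20·7.4/8 = 18.5.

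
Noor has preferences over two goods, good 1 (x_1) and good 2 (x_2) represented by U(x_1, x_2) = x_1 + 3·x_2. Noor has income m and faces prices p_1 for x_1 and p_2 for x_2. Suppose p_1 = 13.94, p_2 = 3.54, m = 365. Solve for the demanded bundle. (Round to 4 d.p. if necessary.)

Numerically: x_1* = 0, x_2* = 103.1073.

x_1* = 0, x_2* = 103.1073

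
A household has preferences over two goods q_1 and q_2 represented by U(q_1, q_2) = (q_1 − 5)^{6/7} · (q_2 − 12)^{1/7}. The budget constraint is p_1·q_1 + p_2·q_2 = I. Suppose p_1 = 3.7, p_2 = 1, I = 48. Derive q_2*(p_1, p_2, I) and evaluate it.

q_2* = 14.5

Discretionary income = 48 − 5·3.7 − 12·1 = 17.5; q_2* = 12 + 1/7·17.5/1 = 14.5.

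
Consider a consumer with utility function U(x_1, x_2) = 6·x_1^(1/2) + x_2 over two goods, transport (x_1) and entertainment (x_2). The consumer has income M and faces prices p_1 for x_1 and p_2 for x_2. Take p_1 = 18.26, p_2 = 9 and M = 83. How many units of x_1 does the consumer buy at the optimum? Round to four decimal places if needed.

Plugging in: x_1* = (3·9/18.26)² = 2.1864.

x_1* = 2.1864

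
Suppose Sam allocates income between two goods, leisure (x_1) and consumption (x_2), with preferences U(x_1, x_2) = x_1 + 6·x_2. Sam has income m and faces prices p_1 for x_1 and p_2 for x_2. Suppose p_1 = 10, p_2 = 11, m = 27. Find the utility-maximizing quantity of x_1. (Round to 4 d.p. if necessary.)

x_1* = 0

Perfect substitutes: compare marginal utility per dollar. 1/p_1 vs 6/p_2 → 0.1 vs 0.5455.
x_2 gives more utility per dollar, so spend all income on x_2: x_2* = m/p_2, x_1* = 0.
Numerically: x_1* = 0, x_2* = 2.4545.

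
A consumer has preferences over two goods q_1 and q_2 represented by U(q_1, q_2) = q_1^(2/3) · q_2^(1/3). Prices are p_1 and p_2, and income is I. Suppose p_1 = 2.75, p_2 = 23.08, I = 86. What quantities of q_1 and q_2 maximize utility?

Demand: q_1*(p_1,p_2,I) = 2/3·I/p_1 and q_2* = 1/3·I/p_2.
At p_1=2.75, p_2=23.08, I=86: q_1* = 2/3·86/2.75 = 20.8485, q_2* = 1.2421.

q_1* = 20.8485, q_2* = 1.2421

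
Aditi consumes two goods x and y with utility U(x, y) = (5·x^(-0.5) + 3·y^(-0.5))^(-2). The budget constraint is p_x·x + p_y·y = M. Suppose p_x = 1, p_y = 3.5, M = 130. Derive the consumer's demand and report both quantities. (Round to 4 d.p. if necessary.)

Numerically y/x = 0.308595, so x* = 130/(1 + 3.5·0.308595) = 62.4975 and y* = 0.308595·62.4975 = 19.2864.

x* = 62.4975, y* = 19.2864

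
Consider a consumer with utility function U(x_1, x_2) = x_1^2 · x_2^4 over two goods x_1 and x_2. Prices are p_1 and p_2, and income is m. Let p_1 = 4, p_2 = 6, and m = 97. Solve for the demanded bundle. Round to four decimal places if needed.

MU_x_1/MU_x_2 = (2·x_2)/(4·x_1); tangency sets this equal to p_1/p_2.
Rearranging, p_2·x_2 = 2·p_1·x_1. Substituting into the budget gives p_1·x_1·(1 + 2) = m.
Demand: x_1*(p_1,p_2,m) = 1/3·m/p_1 and x_2* = 2/3·m/p_2.
At p_1=4, p_2=6, m=97: x_1* = 1/3·97/4 = 8.0833, x_2* = 10.7778.

x_1* = 8.0833, x_2* = 10.7778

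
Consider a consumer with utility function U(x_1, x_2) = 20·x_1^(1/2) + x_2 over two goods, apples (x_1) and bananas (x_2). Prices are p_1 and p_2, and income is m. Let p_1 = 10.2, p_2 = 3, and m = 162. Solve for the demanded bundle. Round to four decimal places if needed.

x_1* = 8.6505, x_2* = 24.5882

Solve: √x_1 = 10·p_2/p_1, so x_1*(p_1,p_2) = (10·p_2/p_1)², and x_2* = (m − p_1·x_1*)/p_2.
Plugging in: x_1* = (10·3/10.2)² = 8.6505, x_2* = 24.5882.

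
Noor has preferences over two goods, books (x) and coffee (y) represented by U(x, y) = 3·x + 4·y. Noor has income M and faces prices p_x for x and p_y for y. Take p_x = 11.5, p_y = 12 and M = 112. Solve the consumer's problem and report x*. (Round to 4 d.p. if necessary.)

y gives more utility per dollar, so spend all income on y: y* = M/p_y, x* = 0.
Numerically: x* = 0, y* = 9.3333.

x* = 0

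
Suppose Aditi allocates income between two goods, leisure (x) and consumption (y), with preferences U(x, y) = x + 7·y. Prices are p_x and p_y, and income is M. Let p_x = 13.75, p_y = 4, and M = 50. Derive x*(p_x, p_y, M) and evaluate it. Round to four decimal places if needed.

Perfect substitutes: compare marginal utility per dollar. 1/p_x vs 7/p_y → 0.0727 vs 1.75.
y gives more utility per dollar, so spend all income on y: y* = M/p_y, x* = 0.
Numerically: x* = 0, y* = 12.5.

x* = 0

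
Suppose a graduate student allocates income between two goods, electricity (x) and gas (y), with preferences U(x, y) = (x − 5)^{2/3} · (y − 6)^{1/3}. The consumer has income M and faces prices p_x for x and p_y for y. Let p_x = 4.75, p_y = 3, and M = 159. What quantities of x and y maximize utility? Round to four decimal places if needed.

This is Cobb-Douglas in (x−5, y−6): tangency gives 2/3·p_y·(y−6) = 1/3·p_x·(x−5).
After buying the subsistence bundle (5, 6), a share 2/3 of the remaining income goes to x: x* = 5 + 2/3·(M − 5p_x − 6p_y)/p_x.
Discretionary income = 159 − 5·4.75 − 6·3 = 117.25; x* = 5 + 2/3·117.25/4.75 = 21.4561; y* = 6 + 1/3·117.25/3 = 19.0278.

x* = 21.4561, y* = 19.0278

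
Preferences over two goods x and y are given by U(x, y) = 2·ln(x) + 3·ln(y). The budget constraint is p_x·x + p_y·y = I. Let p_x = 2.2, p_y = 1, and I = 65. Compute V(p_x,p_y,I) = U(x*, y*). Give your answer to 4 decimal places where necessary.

MU_x/MU_y = (2·y)/(3·x); tangency sets this equal to p_x/p_y.
Rearranging, p_y·y = (3/2)·p_x·x. Substituting into the budget gives p_x·x·(1 + (3/2)) = I.
Demand: x*(p_x,p_y,I) = 0.4·I/p_x and y* = 0.6·I/p_y.
At p_x=2.2, p_y=1, I=65: x* = 0.4·65/2.2 = 11.8182, y* = 39.
Utility at the optimum: U(11.8182, 39) = 15.93.

V = 15.93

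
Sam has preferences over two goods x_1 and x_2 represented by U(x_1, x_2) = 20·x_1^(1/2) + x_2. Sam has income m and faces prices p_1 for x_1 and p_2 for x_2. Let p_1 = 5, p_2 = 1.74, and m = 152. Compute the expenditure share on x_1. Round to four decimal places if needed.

MU_x_1 = 10/√x_1, MU_x_2 = 1. Tangency: 10/√x_1 = p_1/p_2.
Solve: √x_1 = 10·p_2/p_1, so x_1*(p_1,p_2) = (10·p_2/p_1)², and x_2* = (m − p_1·x_1*)/p_2.
Plugging in: x_1* = (10·1.74/5)² = 12.1104, x_2* = 52.5563.
Expenditure on x_1: 5·12.1104 = 60.552; share = 0.3984.

share on x_1 = 0.3984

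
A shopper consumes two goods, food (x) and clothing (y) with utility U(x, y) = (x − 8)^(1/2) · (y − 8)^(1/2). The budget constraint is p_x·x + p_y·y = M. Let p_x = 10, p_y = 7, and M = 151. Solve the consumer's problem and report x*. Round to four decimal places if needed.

Substituting into the budget: x* = 8 + 0.5·(M − 8·p_x − 8·p_y)/p_x, and y* = 8 + 0.5·(…)/p_y.
Discretionary income = 151 − 8·10 − 8·7 = 15; x* = 8 + 0.5·15/10 = 8.75.

x* = 8.75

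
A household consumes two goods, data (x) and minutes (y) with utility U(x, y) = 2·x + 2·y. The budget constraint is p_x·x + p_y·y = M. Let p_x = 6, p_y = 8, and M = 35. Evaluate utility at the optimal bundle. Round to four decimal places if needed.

V = 11.6667

x gives more utility per dollar, so spend all income on x: x* = M/p_x, y* = 0.
Numerically: x* = 5.8333, y* = 0.
Utility at the optimum: U(5.8333, 0) = 11.6667.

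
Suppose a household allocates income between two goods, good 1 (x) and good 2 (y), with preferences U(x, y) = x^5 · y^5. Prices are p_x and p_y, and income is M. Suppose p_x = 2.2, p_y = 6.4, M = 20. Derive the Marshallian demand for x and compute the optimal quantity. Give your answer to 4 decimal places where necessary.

x* = 4.5455

Tangency: MRS = y/x = p_x/p_y.
So 5·p_y·y = 5·p_x·x; combined with the budget, a share 0.5 of income goes to x.
Demand: x*(p_x,p_y,M) = 0.5·M/p_x and y* = 0.5·M/p_y.
At p_x=2.2, p_y=6.4, M=20: x* = 0.5·20/2.2 = 4.5455.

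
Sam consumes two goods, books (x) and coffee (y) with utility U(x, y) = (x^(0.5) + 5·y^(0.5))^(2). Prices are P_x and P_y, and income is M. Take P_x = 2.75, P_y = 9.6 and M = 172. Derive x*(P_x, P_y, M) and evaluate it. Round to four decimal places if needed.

MU_x ∝ x^(-0.5), MU_y ∝ 5·y^(-0.5), so MRS = (1/5)·(y/x)^(0.5) = P_x/P_y.
Hence y/x = (5·P_x/P_y)^(1/(0.5)), i.e. raised to the 2 power.
Substitute y = (y/x)·x into the budget: x* = M/(P_x + P_y·(y/x)).
Numerically y/x = 2.051459, so x* = 172/(2.75 + 9.6·2.051459) = 7.6635.

x* = 7.6635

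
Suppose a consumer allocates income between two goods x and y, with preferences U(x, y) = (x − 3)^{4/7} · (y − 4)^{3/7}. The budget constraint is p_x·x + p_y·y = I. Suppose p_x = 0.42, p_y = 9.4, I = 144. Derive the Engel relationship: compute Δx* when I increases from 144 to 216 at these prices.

Substituting into the budget: x* = 3 + 4/7·(I − 3·p_x − 4·p_y)/p_x, and y* = 4 + 3/7·(…)/p_y.
Discretionary income = 144 − 3·0.42 − 4·9.4 = 105.14; x* = 3 + 4/7·105.14/0.42 = 146.0476.
At I' = 216: x* = 244.0068. Change: 244.0068 − 146.0476 = 97.9592.

Δx* = 97.9592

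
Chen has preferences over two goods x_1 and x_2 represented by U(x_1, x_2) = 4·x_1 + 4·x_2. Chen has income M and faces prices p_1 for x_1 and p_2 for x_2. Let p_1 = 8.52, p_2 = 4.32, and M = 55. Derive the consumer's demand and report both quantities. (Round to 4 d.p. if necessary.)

x_1* = 0, x_2* = 12.7315

Linear utility — the consumer picks whichever good has higher MU/price: 4/8.52 = 0.4695 vs 4/4.32 = 0.9259.
x_2 gives more utility per dollar, so spend all income on x_2: x_2* = M/p_2, x_1* = 0.
Numerically: x_1* = 0, x_2* = 12.7315.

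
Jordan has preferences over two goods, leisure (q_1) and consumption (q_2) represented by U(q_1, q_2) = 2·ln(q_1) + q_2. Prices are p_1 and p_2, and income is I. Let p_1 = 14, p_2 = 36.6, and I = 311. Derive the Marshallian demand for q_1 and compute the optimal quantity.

q_1* = 5.2286

At the given prices: q_1* = 2·36.6/14 = 5.2286.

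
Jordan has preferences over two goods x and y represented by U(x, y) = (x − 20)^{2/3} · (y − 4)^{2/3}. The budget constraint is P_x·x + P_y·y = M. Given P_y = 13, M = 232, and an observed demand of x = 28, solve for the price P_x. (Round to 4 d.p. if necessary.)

P_x = 5

Let x' = x−20, y' = y−4. MRS = y'/x' = P_x/P_y.
Substituting into the budget: x* = 20 + 0.5·(M − 20·P_x − 4·P_y)/P_x, and y* = 4 + 0.5·(…)/P_y.
Set x* = 28 in the demand function and solve for P_x: P_x = 5.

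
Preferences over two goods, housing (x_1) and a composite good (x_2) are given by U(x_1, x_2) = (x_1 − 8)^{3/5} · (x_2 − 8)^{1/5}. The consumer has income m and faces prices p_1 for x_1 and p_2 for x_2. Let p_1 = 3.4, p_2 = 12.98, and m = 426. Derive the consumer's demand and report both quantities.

This is Cobb-Douglas in (x_1−8, x_2−8): tangency gives 0.6·p_2·(x_2−8) = 0.2·p_1·(x_1−8).
After buying the subsistence bundle (8, 8), a share 0.75 of the remaining income goes to x_1: x_1* = 8 + 0.75·(m − 8p_1 − 8p_2)/p_1.
Discretionary income = 426 − 8·3.4 − 8·12.98 = 294.96; x_1* = 8 + 0.75·294.96/3.4 = 73.0647; x_2* = 8 + 0.25·294.96/12.98 = 13.681.

x_1* = 73.0647, x_2* = 13.681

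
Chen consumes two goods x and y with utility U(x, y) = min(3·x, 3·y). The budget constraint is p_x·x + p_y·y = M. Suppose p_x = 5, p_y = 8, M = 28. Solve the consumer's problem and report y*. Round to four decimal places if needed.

With perfect complements, no substitution: consume in ratio x:y = 3:3.
Budget: p_x·x + p_y·x = M, so (3·p_x + 3·p_y)·x = 3·M.
Demand: x*(p_x,p_y,M) = 3·M/(3·p_x + 3·p_y), y* = 3·M/(3·p_x + 3·p_y).
Here 3·5 + 3·8 = 39, giving y* = 2.1538.

y* = 2.1538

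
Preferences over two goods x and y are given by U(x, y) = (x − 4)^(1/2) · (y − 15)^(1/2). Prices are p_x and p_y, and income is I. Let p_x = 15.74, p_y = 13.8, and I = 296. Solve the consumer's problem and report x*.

This is Cobb-Douglas in (x−4, y−15): tangency gives 0.5·p_y·(y−15) = 0.5·p_x·(x−4).
Substituting into the budget: x* = 4 + 0.5·(I − 4·p_x − 15·p_y)/p_x, and y* = 15 + 0.5·(…)/p_y.
Discretionary income = 296 − 4·15.74 − 15·13.8 = 26.04; x* = 4 + 0.5·26.04/15.74 = 4.8272.

x* = 4.8272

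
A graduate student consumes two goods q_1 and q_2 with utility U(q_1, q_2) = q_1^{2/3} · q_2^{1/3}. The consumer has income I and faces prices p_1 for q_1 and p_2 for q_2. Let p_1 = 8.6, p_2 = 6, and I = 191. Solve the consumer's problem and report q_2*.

The MRS is 2·q_2/q_1. Set MRS = p_1/p_2.
Rearranging, p_2·q_2 = (1/2)·p_1·q_1. Substituting into the budget gives p_1·q_1·(1 + (1/2)) = I.
Demand: q_1*(p_1,p_2,I) = 2/3·I/p_1 and q_2* = 1/3·I/p_2.
At p_1=8.6, p_2=6, I=191: q_2* = 1/3·191/6 = 10.6111.

q_2* = 10.6111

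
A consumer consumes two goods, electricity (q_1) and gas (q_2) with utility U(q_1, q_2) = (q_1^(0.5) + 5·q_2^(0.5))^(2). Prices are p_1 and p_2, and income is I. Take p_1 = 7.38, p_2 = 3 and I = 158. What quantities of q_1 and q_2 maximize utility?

q_1* = 0.3425, q_2* = 51.824

With the ratio pinned down, the budget gives q_1* = I/(p_1 + p_2·(q_2/q_1)) and q_2* = (q_2/q_1)·q_1*.
Numerically q_2/q_1 = 151.29, so q_1* = 158/(7.38 + 3·151.29) = 0.3425 and q_2* = 151.29·0.3425 = 51.824.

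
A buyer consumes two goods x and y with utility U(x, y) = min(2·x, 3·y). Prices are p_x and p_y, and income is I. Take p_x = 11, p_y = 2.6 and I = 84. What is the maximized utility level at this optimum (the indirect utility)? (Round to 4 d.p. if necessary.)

With perfect complements, no substitution: consume in ratio x:y = 3:2.
Budget: p_x·x + p_y·(2/3)·x = I, so (3·p_x + 2·p_y)·x = 3·I.
Demand: x*(p_x,p_y,I) = 3·I/(3·p_x + 2·p_y), y* = 2·I/(3·p_x + 2·p_y).
Here 3·11 + 2·2.6 = 38.2, giving x* = 6.5969 and y* = 4.3979.
Utility at the optimum: U(6.5969, 4.3979) = 13.1937.

V = 13.1937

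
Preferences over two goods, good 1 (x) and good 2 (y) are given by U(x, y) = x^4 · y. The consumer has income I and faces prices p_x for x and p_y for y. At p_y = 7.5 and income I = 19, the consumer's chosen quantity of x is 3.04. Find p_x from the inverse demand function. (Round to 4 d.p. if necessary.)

p_x = 5

Tangency: MRS = 4·y/x = p_x/p_y.
So 4·p_y·y = p_x·x; combined with the budget, a share 0.8 of income goes to x.
Demand: x*(p_x,p_y,I) = 0.8·I/p_x and y* = 0.2·I/p_y.
Set x* = 3.04 in the demand function and solve for p_x: p_x = 5.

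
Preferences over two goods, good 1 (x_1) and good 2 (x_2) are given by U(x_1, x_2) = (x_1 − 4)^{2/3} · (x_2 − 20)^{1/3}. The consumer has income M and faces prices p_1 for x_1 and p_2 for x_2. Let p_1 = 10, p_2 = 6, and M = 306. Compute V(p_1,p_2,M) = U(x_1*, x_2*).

This is Cobb-Douglas in (x_1−4, x_2−20): tangency gives 2/3·p_2·(x_2−20) = 1/3·p_1·(x_1−4).
After buying the subsistence bundle (4, 20), a share 2/3 of the remaining income goes to x_1: x_1* = 4 + 2/3·(M − 4p_1 − 20p_2)/p_1.
Discretionary income = 306 − 4·10 − 20·6 = 146; x_1* = 4 + 2/3·146/10 = 13.7333; x_2* = 20 + 1/3·146/6 = 28.1111.
Utility at the optimum: U(13.7333, 28.1111) = 9.1594.

V = 9.1594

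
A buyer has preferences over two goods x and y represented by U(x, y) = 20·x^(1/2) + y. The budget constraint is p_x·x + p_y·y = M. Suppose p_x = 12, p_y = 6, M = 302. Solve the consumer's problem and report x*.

x* = 25

MU_x = 10/√x, MU_y = 1. Tangency: 10/√x = p_x/p_y.
Solve: √x = 10·p_y/p_x, so x*(p_x,p_y) = (10·p_y/p_x)², and y* = (M − p_x·x*)/p_y.
Plugging in: x* = (10·6/12)² = 25.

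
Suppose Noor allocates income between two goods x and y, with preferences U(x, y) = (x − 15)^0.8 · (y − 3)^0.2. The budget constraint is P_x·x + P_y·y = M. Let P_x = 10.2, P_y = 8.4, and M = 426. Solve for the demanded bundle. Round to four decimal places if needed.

This is Cobb-Douglas in (x−15, y−3): tangency gives 0.8·P_y·(y−3) = 0.2·P_x·(x−15).
After buying the subsistence bundle (15, 3), a share 0.8 of the remaining income goes to x: x* = 15 + 0.8·(M − 15P_x − 3P_y)/P_x.
Discretionary income = 426 − 15·10.2 − 3·8.4 = 247.8; x* = 15 + 0.8·247.8/10.2 = 34.4353; y* = 3 + 0.2·247.8/8.4 = 8.9.

x* = 34.4353, y* = 8.9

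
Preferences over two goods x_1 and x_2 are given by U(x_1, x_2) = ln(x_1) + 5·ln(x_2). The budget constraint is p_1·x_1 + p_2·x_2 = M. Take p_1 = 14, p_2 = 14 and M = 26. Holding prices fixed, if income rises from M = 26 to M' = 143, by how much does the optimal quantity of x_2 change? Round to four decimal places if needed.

At p_1=14, p_2=14, M=26: x_2* = 5/6·26/14 = 1.5476.
At M' = 143: x_2* = 8.5119. Change: 8.5119 − 1.5476 = 6.9643.

Δx_2* = 6.9643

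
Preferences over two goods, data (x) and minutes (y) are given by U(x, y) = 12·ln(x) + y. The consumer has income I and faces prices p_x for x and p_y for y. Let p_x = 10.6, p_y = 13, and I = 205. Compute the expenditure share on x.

share on x = 0.761

Set MRS = p_x/p_y: (12/x)/1 = p_x/p_y.
So x*(p_x,p_y) = 12·p_y/p_x, independent of income; and y* = (I − 12·p_y)/p_y.
At the given prices: x* = 12·13/10.6 = 14.717, and y* = 3.7692.
Expenditure on x: 10.6·14.717 = 156; share = 0.761.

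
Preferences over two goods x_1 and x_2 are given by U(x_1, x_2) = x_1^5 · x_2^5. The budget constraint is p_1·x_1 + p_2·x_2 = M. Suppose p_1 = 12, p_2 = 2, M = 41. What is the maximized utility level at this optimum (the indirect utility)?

V = 1646199.2595

MU_x_1/MU_x_2 = (5·x_2)/(5·x_1); tangency sets this equal to p_1/p_2.
Rearranging, p_2·x_2 = p_1·x_1. Substituting into the budget gives p_1·x_1·(1 + 1) = M.
Demand: x_1*(p_1,p_2,M) = 0.5·M/p_1 and x_2* = 0.5·M/p_2.
At p_1=12, p_2=2, M=41: x_1* = 0.5·41/12 = 1.7083, x_2* = 10.25.
Utility at the optimum: U(1.7083, 10.25) = 1646199.2595.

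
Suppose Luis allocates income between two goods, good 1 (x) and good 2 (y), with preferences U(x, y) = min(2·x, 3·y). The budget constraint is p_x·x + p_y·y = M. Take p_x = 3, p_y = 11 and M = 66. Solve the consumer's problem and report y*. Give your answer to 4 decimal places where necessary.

Leontief preferences: the optimum is at the kink where x/3 = y/2, i.e. y = (2/3)·x.
Budget: p_x·x + p_y·(2/3)·x = M, so (3·p_x + 2·p_y)·x = 3·M.
Demand: x*(p_x,p_y,M) = 3·M/(3·p_x + 2·p_y), y* = 2·M/(3·p_x + 2·p_y).
Here 3·3 + 2·11 = 31, giving y* = 4.2581.

y* = 4.2581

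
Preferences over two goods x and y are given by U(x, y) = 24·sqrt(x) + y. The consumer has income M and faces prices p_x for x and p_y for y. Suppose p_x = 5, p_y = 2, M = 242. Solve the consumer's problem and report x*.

Set MRS = p_x/p_y: 12·x^(−1/2) = p_x/p_y.
Solve: √x = 12·p_y/p_x, so x*(p_x,p_y) = (12·p_y/p_x)², and y* = (M − p_x·x*)/p_y.
Plugging in: x* = (12·2/5)² = 23.04.

x* = 23.04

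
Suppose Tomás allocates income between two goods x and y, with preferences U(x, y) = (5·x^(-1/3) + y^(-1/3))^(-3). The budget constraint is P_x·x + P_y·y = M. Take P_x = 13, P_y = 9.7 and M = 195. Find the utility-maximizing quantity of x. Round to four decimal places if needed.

x* = 11.7375

MU_x ∝ 5·x^(-4/3), MU_y ∝ y^(-4/3), so MRS = 5·(y/x)^(4/3) = P_x/P_y.
Hence y/x = ((1/5)·P_x/P_y)^(1/(4/3)), i.e. raised to the 0.75 power.
With the ratio pinned down, the budget gives x* = M/(P_x + P_y·(y/x)) and y* = (y/x)·x*.
Numerically y/x = 0.372521, so x* = 195/(13 + 9.7·0.372521) = 11.7375.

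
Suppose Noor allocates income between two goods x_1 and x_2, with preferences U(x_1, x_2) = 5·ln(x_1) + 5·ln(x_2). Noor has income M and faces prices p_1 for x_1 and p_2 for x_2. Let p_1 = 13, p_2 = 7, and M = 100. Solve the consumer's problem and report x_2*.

Demand: x_1*(p_1,p_2,M) = 0.5·M/p_1 and x_2* = 0.5·M/p_2.
At p_1=13, p_2=7, M=100: x_2* = 0.5·100/7 = 7.1429.

x_2* = 7.1429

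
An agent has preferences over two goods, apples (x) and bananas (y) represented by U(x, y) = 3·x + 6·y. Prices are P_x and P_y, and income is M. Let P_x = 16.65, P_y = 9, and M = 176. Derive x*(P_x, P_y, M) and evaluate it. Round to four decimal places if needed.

x* = 0

y gives more utility per dollar, so spend all income on y: y* = M/P_y, x* = 0.
Numerically: x* = 0, y* = 19.5556.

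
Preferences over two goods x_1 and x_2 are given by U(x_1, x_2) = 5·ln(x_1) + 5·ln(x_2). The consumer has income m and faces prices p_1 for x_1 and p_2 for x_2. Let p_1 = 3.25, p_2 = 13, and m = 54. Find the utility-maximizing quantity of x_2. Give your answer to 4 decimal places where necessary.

x_2* = 2.0769

The MRS is x_2/x_1. Set MRS = p_1/p_2.
Rearranging, p_2·x_2 = p_1·x_1. Substituting into the budget gives p_1·x_1·(1 + 1) = m.
Demand: x_1*(p_1,p_2,m) = 0.5·m/p_1 and x_2* = 0.5·m/p_2.
At p_1=3.25, p_2=13, m=54: x_2* = 0.5·54/13 = 2.0769.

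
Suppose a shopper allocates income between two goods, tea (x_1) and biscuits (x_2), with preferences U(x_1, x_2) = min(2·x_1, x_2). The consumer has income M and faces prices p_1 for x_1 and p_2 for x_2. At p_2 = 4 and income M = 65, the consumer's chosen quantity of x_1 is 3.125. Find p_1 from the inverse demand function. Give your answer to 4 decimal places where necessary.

p_1 = 12.8

With perfect complements, no substitution: consume in ratio x_1:x_2 = 1:2.
Budget: p_1·x_1 + p_2·2·x_1 = M, so (p_1 + 2·p_2)·x_1 = M.
Demand: x_1*(p_1,p_2,M) = M/(p_1 + 2·p_2), x_2* = 2·M/(p_1 + 2·p_2).
Set x_1* = 3.125 in the demand function and solve for p_1: p_1 = 12.8.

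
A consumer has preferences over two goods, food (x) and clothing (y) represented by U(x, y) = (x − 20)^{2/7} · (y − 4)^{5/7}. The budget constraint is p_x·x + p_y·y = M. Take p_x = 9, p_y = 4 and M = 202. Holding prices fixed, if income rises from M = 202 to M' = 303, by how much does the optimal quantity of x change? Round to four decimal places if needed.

MRS = (2/5)·(y−4)/(x−20). Tangency with p_x/p_y gives y−4 = (5/2)·(p_x/p_y)·(x−20).
Substituting into the budget: x* = 20 + 2/7·(M − 20·p_x − 4·p_y)/p_x, and y* = 4 + 5/7·(…)/p_y.
Discretionary income = 202 − 20·9 − 4·4 = 6; x* = 20 + 2/7·6/9 = 20.1905.
At M' = 303: x* = 23.3968. Change: 23.3968 − 20.1905 = 3.2063.

Δx* = 3.2063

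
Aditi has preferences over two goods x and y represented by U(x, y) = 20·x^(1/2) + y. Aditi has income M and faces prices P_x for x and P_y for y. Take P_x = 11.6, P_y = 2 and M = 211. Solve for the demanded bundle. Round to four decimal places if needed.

x* = 2.9727, y* = 88.2586

MU_x = 10/√x, MU_y = 1. Tangency: 10/√x = P_x/P_y.
Solve: √x = 10·P_y/P_x, so x*(P_x,P_y) = (10·P_y/P_x)², and y* = (M − P_x·x*)/P_y.
Plugging in: x* = (10·2/11.6)² = 2.9727, y* = 88.2586.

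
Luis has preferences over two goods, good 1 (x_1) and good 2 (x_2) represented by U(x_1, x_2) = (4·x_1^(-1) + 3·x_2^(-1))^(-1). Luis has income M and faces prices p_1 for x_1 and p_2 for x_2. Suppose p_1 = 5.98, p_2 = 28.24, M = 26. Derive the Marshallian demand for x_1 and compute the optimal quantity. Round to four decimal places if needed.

From the CES first-order condition, (4/3)·(x_2/x_1)^(2) = p_1/p_2.
Hence x_2/x_1 = ((3/4)·p_1/p_2)^(1/(2)), i.e. raised to the 0.5 power.
With the ratio pinned down, the budget gives x_1* = M/(p_1 + p_2·(x_2/x_1)) and x_2* = (x_2/x_1)·x_1*.
Numerically x_2/x_1 = 0.398519, so x_1* = 26/(5.98 + 28.24·0.398519) = 1.5086.

x_1* = 1.5086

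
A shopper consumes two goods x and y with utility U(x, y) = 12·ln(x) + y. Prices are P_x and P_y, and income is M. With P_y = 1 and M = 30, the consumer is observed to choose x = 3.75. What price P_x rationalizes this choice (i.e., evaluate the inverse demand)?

P_x = 3.2

Set MRS = P_x/P_y: (12/x)/1 = P_x/P_y.
So x*(P_x,P_y) = 12·P_y/P_x, independent of income; and y* = (M − 12·P_y)/P_y.
Set x* = 3.75 in the demand function and solve for P_x: P_x = 3.2.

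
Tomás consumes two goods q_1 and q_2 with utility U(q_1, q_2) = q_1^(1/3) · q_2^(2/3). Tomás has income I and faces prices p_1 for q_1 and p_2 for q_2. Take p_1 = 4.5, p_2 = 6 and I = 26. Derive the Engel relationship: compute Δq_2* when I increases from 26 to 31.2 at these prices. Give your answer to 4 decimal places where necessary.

Δq_2* = 0.5778

The MRS is (1/2)·q_2/q_1. Set MRS = p_1/p_2.
Rearranging, p_2·q_2 = 2·p_1·q_1. Substituting into the budget gives p_1·q_1·(1 + 2) = I.
Demand: q_1*(p_1,p_2,I) = 1/3·I/p_1 and q_2* = 2/3·I/p_2.
At p_1=4.5, p_2=6, I=26: q_2* = 2/3·26/6 = 2.8889.
At I' = 31.2: q_2* = 3.4667. Change: 3.4667 − 2.8889 = 0.5778.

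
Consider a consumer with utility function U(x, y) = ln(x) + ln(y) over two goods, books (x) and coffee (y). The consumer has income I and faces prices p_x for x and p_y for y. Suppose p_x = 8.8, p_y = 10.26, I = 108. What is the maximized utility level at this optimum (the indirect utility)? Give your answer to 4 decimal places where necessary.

Tangency: MRS = y/x = p_x/p_y.
So p_y·y = p_x·x; combined with the budget, a share 0.5 of income goes to x.
Demand: x*(p_x,p_y,I) = 0.5·I/p_x and y* = 0.5·I/p_y.
At p_x=8.8, p_y=10.26, I=108: x* = 0.5·108/8.8 = 6.1364, y* = 5.2632.
Utility at the optimum: U(6.1364, 5.2632) = 3.475.

V = 3.475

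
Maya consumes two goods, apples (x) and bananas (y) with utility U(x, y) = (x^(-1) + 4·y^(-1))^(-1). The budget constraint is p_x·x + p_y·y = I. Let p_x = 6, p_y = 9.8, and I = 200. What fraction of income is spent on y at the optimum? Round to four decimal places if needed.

share on y = 0.7188

MRS = MU_x/MU_y = (1/4)·(y/x)^(2). Set equal to p_x/p_y.
Solve for the ratio: y/x = [4·p_x/p_y]^(0.5).
Substitute y = (y/x)·x into the budget: x* = I/(p_x + p_y·(y/x)).
Numerically y/x = 1.564922, so x* = 200/(6 + 9.8·1.564922) = 9.3737 and y* = 1.564922·9.3737 = 14.6691.
Expenditure on y: 9.8·14.6691 = 143.7576; share = 0.7188.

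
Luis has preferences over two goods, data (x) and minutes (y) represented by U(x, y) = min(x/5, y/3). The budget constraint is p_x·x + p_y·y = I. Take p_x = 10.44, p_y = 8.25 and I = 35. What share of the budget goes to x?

share on x = 0.6784

Here 5·10.44 + 3·8.25 = 76.95, giving x* = 2.2742 and y* = 1.3645.
Expenditure on x: 10.44·2.2742 = 23.7427; share = 0.6784.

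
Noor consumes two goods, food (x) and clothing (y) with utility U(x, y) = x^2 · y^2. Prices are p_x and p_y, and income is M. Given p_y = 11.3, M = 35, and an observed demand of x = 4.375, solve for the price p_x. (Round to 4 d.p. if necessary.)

MU_x/MU_y = (2·y)/(2·x); tangency sets this equal to p_x/p_y.
Rearranging, p_y·y = p_x·x. Substituting into the budget gives p_x·x·(1 + 1) = M.
Demand: x*(p_x,p_y,M) = 0.5·M/p_x and y* = 0.5·M/p_y.
Set x* = 4.375 in the demand function and solve for p_x: p_x = 4.

p_x = 4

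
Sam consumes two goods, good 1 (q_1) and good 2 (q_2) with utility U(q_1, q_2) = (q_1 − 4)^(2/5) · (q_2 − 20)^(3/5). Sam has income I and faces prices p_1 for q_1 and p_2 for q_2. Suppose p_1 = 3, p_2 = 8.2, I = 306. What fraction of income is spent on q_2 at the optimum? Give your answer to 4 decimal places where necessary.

share on q_2 = 0.7908

Let q_1' = q_1−4, q_2' = q_2−20. MRS = (2/3)·q_2'/q_1' = p_1/p_2.
Substituting into the budget: q_1* = 4 + 0.4·(I − 4·p_1 − 20·p_2)/p_1, and q_2* = 20 + 0.6·(…)/p_2.
Discretionary income = 306 − 4·3 − 20·8.2 = 130; q_1* = 4 + 0.4·130/3 = 21.3333; q_2* = 20 + 0.6·130/8.2 = 29.5122.
Expenditure on q_2: 8.2·29.5122 = 242; share = 0.7908.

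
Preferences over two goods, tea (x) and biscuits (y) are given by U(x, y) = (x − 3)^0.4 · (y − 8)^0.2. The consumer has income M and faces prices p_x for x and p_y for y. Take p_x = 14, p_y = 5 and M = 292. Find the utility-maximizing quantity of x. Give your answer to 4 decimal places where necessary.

x* = 13

MRS = 2·(y−8)/(x−3). Tangency with p_x/p_y gives y−8 = (1/2)·(p_x/p_y)·(x−3).
After buying the subsistence bundle (3, 8), a share 2/3 of the remaining income goes to x: x* = 3 + 2/3·(M − 3p_x − 8p_y)/p_x.
Discretionary income = 292 − 3·14 − 8·5 = 210; x* = 3 + 2/3·210/14 = 13.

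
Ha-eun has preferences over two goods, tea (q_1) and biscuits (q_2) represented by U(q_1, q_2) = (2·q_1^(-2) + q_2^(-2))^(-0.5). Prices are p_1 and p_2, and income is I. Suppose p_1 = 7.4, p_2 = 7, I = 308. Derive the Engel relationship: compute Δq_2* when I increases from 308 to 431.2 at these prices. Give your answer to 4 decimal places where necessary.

MU_q_1 ∝ 2·q_1^(-3), MU_q_2 ∝ q_2^(-3), so MRS = 2·(q_2/q_1)^(3) = p_1/p_2.
Solve for the ratio: q_2/q_1 = [(1/2)·p_1/p_2]^(1/3).
With the ratio pinned down, the budget gives q_1* = I/(p_1 + p_2·(q_2/q_1)) and q_2* = (q_2/q_1)·q_1*.
Numerically q_2/q_1 = 0.808539, so q_1* = 308/(7.4 + 7·0.808539) = 23.5839 and q_2* = 0.808539·23.5839 = 19.0685.
At I' = 431.2: q_2* = 26.6959. Change: 26.6959 − 19.0685 = 7.6274.

Δq_2* = 7.6274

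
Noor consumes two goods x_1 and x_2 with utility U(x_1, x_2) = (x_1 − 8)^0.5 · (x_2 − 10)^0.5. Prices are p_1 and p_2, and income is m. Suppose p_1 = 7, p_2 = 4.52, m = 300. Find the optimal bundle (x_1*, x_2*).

Substituting into the budget: x_1* = 8 + 0.5·(m − 8·p_1 − 10·p_2)/p_1, and x_2* = 10 + 0.5·(…)/p_2.
Discretionary income = 300 − 8·7 − 10·4.52 = 198.8; x_1* = 8 + 0.5·198.8/7 = 22.2; x_2* = 10 + 0.5·198.8/4.52 = 31.9912.

x_1* = 22.2, x_2* = 31.9912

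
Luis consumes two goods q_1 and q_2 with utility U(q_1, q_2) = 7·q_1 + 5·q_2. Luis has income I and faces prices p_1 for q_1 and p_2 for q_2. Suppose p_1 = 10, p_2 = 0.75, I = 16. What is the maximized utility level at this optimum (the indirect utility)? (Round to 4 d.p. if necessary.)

Perfect substitutes: compare marginal utility per dollar. 7/p_1 vs 5/p_2 → 0.7 vs 6.6667.
q_2 gives more utility per dollar, so spend all income on q_2: q_2* = I/p_2, q_1* = 0.
Numerically: q_1* = 0, q_2* = 21.3333.
Utility at the optimum: U(0, 21.3333) = 106.6667.

V = 106.6667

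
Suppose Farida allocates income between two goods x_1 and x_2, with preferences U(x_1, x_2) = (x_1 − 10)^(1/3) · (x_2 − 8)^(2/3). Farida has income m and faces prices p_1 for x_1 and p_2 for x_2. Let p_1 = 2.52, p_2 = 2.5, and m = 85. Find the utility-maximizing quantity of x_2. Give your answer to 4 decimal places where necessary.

This is Cobb-Douglas in (x_1−10, x_2−8): tangency gives 1/3·p_2·(x_2−8) = 2/3·p_1·(x_1−10).
After buying the subsistence bundle (10, 8), a share 1/3 of the remaining income goes to x_1: x_1* = 10 + 1/3·(m − 10p_1 − 8p_2)/p_1.
Discretionary income = 85 − 10·2.52 − 8·2.5 = 39.8; x_2* = 8 + 2/3·39.8/2.5 = 18.6133.

x_2* = 18.6133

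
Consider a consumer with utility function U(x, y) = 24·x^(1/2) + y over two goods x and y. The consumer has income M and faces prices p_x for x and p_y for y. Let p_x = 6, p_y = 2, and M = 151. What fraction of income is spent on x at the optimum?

share on x = 0.6358

Set MRS = p_x/p_y: 12·x^(−1/2) = p_x/p_y.
Solve: √x = 12·p_y/p_x, so x*(p_x,p_y) = (12·p_y/p_x)², and y* = (M − p_x·x*)/p_y.
Plugging in: x* = (12·2/6)² = 16, y* = 27.5.
Expenditure on x: 6·16 = 96; share = 0.6358.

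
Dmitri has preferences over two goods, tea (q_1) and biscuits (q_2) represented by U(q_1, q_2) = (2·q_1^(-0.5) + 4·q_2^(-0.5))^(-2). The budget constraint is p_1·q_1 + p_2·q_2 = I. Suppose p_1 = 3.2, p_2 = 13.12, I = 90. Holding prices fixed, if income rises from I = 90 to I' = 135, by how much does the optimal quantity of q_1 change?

From the CES first-order condition, (1/2)·(q_2/q_1)^(1.5) = p_1/p_2.
Hence q_2/q_1 = (2·p_1/p_2)^(1/(1.5)), i.e. raised to the 2/3 power.
Substitute q_2 = (q_2/q_1)·q_1 into the budget: q_1* = I/(p_1 + p_2·(q_2/q_1)).
Numerically q_2/q_1 = 0.619675, so q_1* = 90/(3.2 + 13.12·0.619675) = 7.9434.
At I' = 135: q_1* = 11.9151. Change: 11.9151 − 7.9434 = 3.9717.

Δq_1* = 3.9717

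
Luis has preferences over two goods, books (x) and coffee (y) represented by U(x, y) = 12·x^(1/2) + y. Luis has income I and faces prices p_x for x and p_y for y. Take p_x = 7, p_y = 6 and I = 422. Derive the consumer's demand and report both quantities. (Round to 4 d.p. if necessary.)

x* = 26.449, y* = 39.4762

Utility is quasi-linear in y; the FOC for x is 6/√x = p_x/p_y.
Solve: √x = 6·p_y/p_x, so x*(p_x,p_y) = (6·p_y/p_x)², and y* = (I − p_x·x*)/p_y.
Plugging in: x* = (6·6/7)² = 26.449, y* = 39.4762.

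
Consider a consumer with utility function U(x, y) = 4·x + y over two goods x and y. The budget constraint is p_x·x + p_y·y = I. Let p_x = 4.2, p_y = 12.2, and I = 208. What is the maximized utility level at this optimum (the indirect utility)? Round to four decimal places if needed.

Perfect substitutes: compare marginal utility per dollar. 4/p_x vs 1/p_y → 0.9524 vs 0.082.
x gives more utility per dollar, so spend all income on x: x* = I/p_x, y* = 0.
Numerically: x* = 49.5238, y* = 0.
Utility at the optimum: U(49.5238, 0) = 198.0952.

V = 198.0952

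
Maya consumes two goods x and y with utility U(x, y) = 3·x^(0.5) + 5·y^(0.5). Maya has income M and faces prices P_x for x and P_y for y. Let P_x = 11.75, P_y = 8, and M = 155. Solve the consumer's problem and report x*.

MRS = MU_x/MU_y = (3/5)·(y/x)^(0.5). Set equal to P_x/P_y.
Solve for the ratio: y/x = [(5/3)·P_x/P_y]^(2).
With the ratio pinned down, the budget gives x* = M/(P_x + P_y·(y/x)) and y* = (y/x)·x*.
Numerically y/x = 5.992296, so x* = 155/(11.75 + 8·5.992296) = 2.5968.

x* = 2.5968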